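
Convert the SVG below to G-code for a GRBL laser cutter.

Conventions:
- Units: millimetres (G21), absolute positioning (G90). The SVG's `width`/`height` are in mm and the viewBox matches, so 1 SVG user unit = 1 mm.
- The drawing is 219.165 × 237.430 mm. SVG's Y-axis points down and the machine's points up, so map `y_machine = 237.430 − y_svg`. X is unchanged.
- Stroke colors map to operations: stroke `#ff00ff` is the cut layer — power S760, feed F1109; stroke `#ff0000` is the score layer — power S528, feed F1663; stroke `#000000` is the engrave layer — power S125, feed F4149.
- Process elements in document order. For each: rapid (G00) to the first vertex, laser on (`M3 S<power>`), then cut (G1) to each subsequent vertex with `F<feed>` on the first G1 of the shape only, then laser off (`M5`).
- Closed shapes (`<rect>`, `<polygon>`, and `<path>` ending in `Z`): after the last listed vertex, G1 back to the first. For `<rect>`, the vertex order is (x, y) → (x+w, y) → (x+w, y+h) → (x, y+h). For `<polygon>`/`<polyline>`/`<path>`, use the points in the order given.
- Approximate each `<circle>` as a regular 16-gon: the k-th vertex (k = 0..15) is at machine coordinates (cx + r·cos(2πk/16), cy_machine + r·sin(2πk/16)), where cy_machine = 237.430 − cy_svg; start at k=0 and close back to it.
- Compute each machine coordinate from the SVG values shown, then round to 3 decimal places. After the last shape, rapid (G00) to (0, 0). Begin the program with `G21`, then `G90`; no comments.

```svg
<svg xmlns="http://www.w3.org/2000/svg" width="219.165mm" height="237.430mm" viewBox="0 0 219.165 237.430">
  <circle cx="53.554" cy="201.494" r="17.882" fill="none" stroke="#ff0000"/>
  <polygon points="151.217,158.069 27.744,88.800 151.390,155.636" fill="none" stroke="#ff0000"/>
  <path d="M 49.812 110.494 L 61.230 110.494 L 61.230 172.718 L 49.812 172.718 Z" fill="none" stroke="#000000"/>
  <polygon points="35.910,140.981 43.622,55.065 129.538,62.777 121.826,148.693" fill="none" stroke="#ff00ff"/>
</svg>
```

viewBox `0 0 219.165 237.430` with mm width/height → 1 unit = 1 mm. Flip: y_m = 237.430 − y_svg.

**Shape 1** — `<circle>` circle, stroke `#ff0000` → score (S528, F1663). Machine vertices: (71.436,35.936) → (70.075,42.779) → (66.198,48.580) → (60.397,52.457) → (53.554,53.818) → (46.711,52.457) → (40.910,48.580) → (37.033,42.779) → (35.672,35.936) → (37.033,29.093) → (40.910,23.292) → (46.711,19.415) → (53.554,18.054) → (60.397,19.415) → (66.198,23.292) → (70.075,29.093) → (71.436,35.936). Closed: final G1 returns to the first vertex.

**Shape 2** — `<polygon>` closed polygon, stroke `#ff0000` → score (S528, F1663). Machine vertices: (151.217,79.361) → (27.744,148.630) → (151.390,81.794) → (151.217,79.361). Closed: final G1 returns to the first vertex.

**Shape 3** — `<path>` rectangle, stroke `#000000` → engrave (S125, F4149). Machine vertices: (49.812,126.936) → (61.230,126.936) → (61.230,64.712) → (49.812,64.712) → (49.812,126.936). Closed: final G1 returns to the first vertex.

**Shape 4** — `<polygon>` regular polygon, stroke `#ff00ff` → cut (S760, F1109). Machine vertices: (35.910,96.449) → (43.622,182.365) → (129.538,174.653) → (121.826,88.737) → (35.910,96.449). Closed: final G1 returns to the first vertex.

G21
G90
G00 X71.436 Y35.936
M3 S528
G1 X70.075 Y42.779 F1663
G1 X66.198 Y48.580
G1 X60.397 Y52.457
G1 X53.554 Y53.818
G1 X46.711 Y52.457
G1 X40.910 Y48.580
G1 X37.033 Y42.779
G1 X35.672 Y35.936
G1 X37.033 Y29.093
G1 X40.910 Y23.292
G1 X46.711 Y19.415
G1 X53.554 Y18.054
G1 X60.397 Y19.415
G1 X66.198 Y23.292
G1 X70.075 Y29.093
G1 X71.436 Y35.936
M5
G00 X151.217 Y79.361
M3 S528
G1 X27.744 Y148.630 F1663
G1 X151.390 Y81.794
G1 X151.217 Y79.361
M5
G00 X49.812 Y126.936
M3 S125
G1 X61.230 Y126.936 F4149
G1 X61.230 Y64.712
G1 X49.812 Y64.712
G1 X49.812 Y126.936
M5
G00 X35.910 Y96.449
M3 S760
G1 X43.622 Y182.365 F1109
G1 X129.538 Y174.653
G1 X121.826 Y88.737
G1 X35.910 Y96.449
M5
G00 X0.000 Y0.000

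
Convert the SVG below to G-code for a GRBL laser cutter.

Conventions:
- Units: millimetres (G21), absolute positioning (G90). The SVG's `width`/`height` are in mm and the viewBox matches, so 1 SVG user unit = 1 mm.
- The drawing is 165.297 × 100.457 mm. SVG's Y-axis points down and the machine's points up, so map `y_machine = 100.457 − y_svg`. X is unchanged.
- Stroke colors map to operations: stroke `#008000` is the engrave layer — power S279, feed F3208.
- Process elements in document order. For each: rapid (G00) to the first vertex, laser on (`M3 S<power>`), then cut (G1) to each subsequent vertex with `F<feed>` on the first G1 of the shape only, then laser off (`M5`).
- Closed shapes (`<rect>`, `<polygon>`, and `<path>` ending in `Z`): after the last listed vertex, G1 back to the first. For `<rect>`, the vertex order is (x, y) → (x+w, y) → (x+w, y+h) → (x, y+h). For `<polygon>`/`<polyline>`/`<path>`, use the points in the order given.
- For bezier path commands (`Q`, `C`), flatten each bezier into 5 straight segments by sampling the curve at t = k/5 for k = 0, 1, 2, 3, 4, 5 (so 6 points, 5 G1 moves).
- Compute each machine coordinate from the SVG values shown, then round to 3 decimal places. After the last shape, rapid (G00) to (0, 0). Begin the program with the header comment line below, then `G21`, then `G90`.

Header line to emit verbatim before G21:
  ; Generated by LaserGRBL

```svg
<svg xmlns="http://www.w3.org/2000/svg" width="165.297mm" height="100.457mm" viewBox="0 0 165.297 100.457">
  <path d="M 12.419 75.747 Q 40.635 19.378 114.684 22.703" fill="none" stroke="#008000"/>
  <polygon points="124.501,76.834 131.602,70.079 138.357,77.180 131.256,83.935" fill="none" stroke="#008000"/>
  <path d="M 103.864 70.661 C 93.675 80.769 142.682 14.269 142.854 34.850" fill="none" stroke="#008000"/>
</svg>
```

; Generated by LaserGRBL
G21
G90
G00 X12.419 Y24.710
M3 S279
G1 X25.539 Y44.870 F3208
G1 X42.325 Y60.254
G1 X62.778 Y70.863
G1 X86.898 Y76.696
G1 X114.684 Y77.754
M5
G00 X124.501 Y23.623
M3 S279
G1 X131.602 Y30.378 F3208
G1 X138.357 Y23.277
G1 X131.256 Y16.522
G1 X124.501 Y23.623
M5
G00 X103.864 Y29.796
M3 S279
G1 X103.990 Y31.615 F3208
G1 X113.137 Y43.962
G1 X126.121 Y58.981
G1 X137.755 Y68.815
G1 X142.854 Y65.607
M5
G00 X0.000 Y0.000

viewBox `0 0 165.297 100.457` with mm width/height → 1 unit = 1 mm. Flip: y_m = 100.457 − y_svg.

**Shape 1** — `<path>` quadratic bezier, stroke `#008000` → engrave (S279, F3208). Control points (SVG): P0=(12.419,75.747), P1=(40.635,19.378), P2=(114.684,22.703); sampled at t=k/5. Machine vertices: (12.419,24.710) → (25.539,44.870) → (42.325,60.254) → (62.778,70.863) → (86.898,76.696) → (114.684,77.754). Open path.

**Shape 2** — `<polygon>` regular polygon, stroke `#008000` → engrave (S279, F3208). Machine vertices: (124.501,23.623) → (131.602,30.378) → (138.357,23.277) → (131.256,16.522) → (124.501,23.623). Closed: final G1 returns to the first vertex.

**Shape 3** — `<path>` cubic bezier, stroke `#008000` → engrave (S279, F3208). Control points (SVG): P0=(103.864,70.661), P1=(93.675,80.769), P2=(142.682,14.269), P3=(142.854,34.850); sampled at t=k/5. Machine vertices: (103.864,29.796) → (103.990,31.615) → (113.137,43.962) → (126.121,58.981) → (137.755,68.815) → (142.854,65.607). Open path.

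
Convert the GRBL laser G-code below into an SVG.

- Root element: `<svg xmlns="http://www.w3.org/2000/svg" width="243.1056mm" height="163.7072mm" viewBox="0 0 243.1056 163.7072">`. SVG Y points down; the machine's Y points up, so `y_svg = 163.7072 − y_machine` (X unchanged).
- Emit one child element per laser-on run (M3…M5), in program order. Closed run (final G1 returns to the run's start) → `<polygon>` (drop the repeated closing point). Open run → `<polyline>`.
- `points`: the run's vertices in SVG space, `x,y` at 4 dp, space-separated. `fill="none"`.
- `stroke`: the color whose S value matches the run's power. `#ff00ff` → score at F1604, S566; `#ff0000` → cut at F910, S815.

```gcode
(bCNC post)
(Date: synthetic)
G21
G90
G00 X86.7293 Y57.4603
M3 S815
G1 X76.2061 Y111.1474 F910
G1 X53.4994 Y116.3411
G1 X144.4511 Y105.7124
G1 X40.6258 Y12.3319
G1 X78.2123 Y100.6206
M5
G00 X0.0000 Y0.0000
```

<svg xmlns="http://www.w3.org/2000/svg" width="243.1056mm" height="163.7072mm" viewBox="0 0 243.1056 163.7072">
  <polyline points="86.7293,106.2469 76.2061,52.5598 53.4994,47.3661 144.4511,57.9948 40.6258,151.3753 78.2123,63.0866" fill="none" stroke="#ff0000"/>
</svg>

y_svg = 163.7072 − y_m. Every run uses S815, so all elements get stroke `#ff0000` (cut).

[1] open run; points: 86.7293,106.2469 76.2061,52.5598 53.4994,47.3661 144.4511,57.9948 40.6258,151.3753 78.2123,63.0866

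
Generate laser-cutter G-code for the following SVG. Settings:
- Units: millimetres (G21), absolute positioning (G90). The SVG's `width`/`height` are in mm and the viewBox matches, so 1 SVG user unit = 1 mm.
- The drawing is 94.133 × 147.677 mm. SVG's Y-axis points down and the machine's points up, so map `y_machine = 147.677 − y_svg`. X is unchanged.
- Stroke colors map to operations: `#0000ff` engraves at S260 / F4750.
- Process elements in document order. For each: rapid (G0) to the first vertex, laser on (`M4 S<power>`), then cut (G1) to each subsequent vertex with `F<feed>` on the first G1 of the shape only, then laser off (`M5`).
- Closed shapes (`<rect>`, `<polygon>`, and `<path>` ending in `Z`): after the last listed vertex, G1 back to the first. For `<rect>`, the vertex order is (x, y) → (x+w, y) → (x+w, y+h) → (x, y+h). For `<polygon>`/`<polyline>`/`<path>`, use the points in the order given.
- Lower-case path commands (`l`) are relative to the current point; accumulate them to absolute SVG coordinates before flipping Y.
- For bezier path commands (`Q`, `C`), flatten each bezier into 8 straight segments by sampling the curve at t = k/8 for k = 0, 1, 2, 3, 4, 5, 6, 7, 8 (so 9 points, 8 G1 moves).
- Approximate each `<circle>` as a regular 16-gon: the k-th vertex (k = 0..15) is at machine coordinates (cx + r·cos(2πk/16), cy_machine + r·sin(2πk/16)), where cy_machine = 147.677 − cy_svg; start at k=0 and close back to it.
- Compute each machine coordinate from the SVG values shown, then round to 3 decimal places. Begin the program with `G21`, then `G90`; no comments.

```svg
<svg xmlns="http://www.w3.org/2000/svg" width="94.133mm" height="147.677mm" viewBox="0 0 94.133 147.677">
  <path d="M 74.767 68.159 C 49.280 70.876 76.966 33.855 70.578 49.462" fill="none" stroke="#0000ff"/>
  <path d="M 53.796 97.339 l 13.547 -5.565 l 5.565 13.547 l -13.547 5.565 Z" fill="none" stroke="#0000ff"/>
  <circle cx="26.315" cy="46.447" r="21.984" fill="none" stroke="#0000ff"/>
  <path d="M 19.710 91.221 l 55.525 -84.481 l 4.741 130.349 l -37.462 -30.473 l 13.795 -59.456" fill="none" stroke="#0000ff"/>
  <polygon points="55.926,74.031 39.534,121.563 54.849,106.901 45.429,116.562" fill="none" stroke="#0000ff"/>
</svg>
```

G21
G90
G0 X74.767 Y79.518
M4 S260
G1 X67.531 Y80.181 F4750
G1 X64.258 Y83.488
G1 X63.926 Y88.355
G1 X65.510 Y93.700
G1 X67.990 Y98.441
G1 X70.343 Y101.496
G1 X71.547 Y101.781
G1 X70.578 Y98.215
M5
G0 X53.796 Y50.338
M4 S260
G1 X67.343 Y55.903 F4750
G1 X72.908 Y42.356
G1 X59.361 Y36.791
G1 X53.796 Y50.338
M5
G0 X48.299 Y101.230
M4 S260
G1 X46.626 Y109.643 F4750
G1 X41.860 Y116.775
G1 X34.728 Y121.541
G1 X26.315 Y123.214
G1 X17.902 Y121.541
G1 X10.770 Y116.775
G1 X6.004 Y109.643
G1 X4.331 Y101.230
G1 X6.004 Y92.817
G1 X10.770 Y85.685
G1 X17.902 Y80.919
G1 X26.315 Y79.246
G1 X34.728 Y80.919
G1 X41.860 Y85.685
G1 X46.626 Y92.817
G1 X48.299 Y101.230
M5
G0 X19.710 Y56.456
M4 S260
G1 X75.235 Y140.937 F4750
G1 X79.976 Y10.588
G1 X42.514 Y41.061
G1 X56.309 Y100.517
M5
G0 X55.926 Y73.646
M4 S260
G1 X39.534 Y26.114 F4750
G1 X54.849 Y40.776
G1 X45.429 Y31.115
G1 X55.926 Y73.646
M5

1 u = 1 mm; y_m = 147.677 − y.

[1] `<path>` cubic bezier, #0000ff→engrave S260 F4750: (74.767,79.518) → (67.531,80.181) → (64.258,83.488) → (63.926,88.355) → (65.510,93.700) → (67.990,98.441) → (70.343,101.496) → (71.547,101.781) → (70.578,98.215)

[2] `<path>` regular polygon, #0000ff→engrave S260 F4750: (53.796,50.338) → (67.343,55.903) → (72.908,42.356) → (59.361,36.791) → (53.796,50.338) (closed)

[3] `<circle>` circle, #0000ff→engrave S260 F4750: (48.299,101.230) → (46.626,109.643) → (41.860,116.775) → (34.728,121.541) → (26.315,123.214) → (17.902,121.541) → (10.770,116.775) → (6.004,109.643) → (4.331,101.230) → (6.004,92.817) → (10.770,85.685) → (17.902,80.919) → (26.315,79.246) → (34.728,80.919) → (41.860,85.685) → (46.626,92.817) → (48.299,101.230) (closed)

[4] `<path>` open polyline, #0000ff→engrave S260 F4750: (19.710,56.456) → (75.235,140.937) → (79.976,10.588) → (42.514,41.061) → (56.309,100.517)

[5] `<polygon>` closed polygon, #0000ff→engrave S260 F4750: (55.926,73.646) → (39.534,26.114) → (54.849,40.776) → (45.429,31.115) → (55.926,73.646) (closed)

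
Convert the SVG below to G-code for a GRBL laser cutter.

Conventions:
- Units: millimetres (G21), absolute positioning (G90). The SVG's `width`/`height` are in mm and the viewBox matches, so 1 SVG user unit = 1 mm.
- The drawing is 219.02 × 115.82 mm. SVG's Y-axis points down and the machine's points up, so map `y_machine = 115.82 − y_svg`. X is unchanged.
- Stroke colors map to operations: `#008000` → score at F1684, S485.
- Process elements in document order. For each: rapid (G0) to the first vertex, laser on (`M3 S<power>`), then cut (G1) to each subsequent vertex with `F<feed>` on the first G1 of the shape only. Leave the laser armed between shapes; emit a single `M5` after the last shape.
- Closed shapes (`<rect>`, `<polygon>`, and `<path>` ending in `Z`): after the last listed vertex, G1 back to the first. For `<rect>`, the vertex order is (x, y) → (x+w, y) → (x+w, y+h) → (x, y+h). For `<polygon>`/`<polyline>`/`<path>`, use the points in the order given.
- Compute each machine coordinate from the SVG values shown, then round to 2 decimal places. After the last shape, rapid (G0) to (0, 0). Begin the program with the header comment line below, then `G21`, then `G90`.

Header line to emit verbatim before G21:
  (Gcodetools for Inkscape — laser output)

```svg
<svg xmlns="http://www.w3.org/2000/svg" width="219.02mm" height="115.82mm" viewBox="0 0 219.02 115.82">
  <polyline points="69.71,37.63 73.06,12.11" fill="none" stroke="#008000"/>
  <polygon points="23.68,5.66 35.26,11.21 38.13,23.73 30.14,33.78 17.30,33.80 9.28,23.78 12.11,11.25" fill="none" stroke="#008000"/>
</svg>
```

viewBox `0 0 219.02 115.82` with mm width/height → 1 unit = 1 mm. Flip: y_m = 115.82 − y_svg.

**Shape 1** — `<polyline>` line segment, stroke `#008000` → score (S485, F1684). Machine vertices: (69.71,78.19) → (73.06,103.71). Open path.

**Shape 2** — `<polygon>` regular polygon, stroke `#008000` → score (S485, F1684). Machine vertices: (23.68,110.16) → (35.26,104.61) → (38.13,92.09) → (30.14,82.04) → (17.30,82.02) → (9.28,92.04) → (12.11,104.57) → (23.68,110.16). Closed: final G1 returns to the first vertex.

(Gcodetools for Inkscape — laser output)
G21
G90
G0 X69.71 Y78.19
M3 S485
G1 X73.06 Y103.71 F1684
G0 X23.68 Y110.16
M3 S485
G1 X35.26 Y104.61 F1684
G1 X38.13 Y92.09
G1 X30.14 Y82.04
G1 X17.30 Y82.02
G1 X9.28 Y92.04
G1 X12.11 Y104.57
G1 X23.68 Y110.16
M5
G0 X0.00 Y0.00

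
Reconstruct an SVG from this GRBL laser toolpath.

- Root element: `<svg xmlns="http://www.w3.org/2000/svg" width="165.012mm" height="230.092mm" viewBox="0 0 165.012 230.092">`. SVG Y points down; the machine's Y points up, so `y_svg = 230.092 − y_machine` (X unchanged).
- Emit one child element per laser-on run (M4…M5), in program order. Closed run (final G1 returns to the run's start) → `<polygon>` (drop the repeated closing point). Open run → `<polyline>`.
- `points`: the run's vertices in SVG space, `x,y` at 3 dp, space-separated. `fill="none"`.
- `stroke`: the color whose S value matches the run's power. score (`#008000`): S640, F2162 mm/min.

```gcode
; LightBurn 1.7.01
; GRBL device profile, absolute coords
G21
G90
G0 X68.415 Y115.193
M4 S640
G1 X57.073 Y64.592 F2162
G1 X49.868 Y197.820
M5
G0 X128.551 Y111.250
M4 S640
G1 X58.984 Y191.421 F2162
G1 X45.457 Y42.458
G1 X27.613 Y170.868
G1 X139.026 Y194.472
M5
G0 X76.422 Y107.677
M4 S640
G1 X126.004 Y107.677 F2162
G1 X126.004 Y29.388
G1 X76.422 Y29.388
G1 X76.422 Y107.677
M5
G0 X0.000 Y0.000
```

<svg xmlns="http://www.w3.org/2000/svg" width="165.012mm" height="230.092mm" viewBox="0 0 165.012 230.092">
  <polyline points="68.415,114.899 57.073,165.500 49.868,32.272" fill="none" stroke="#008000"/>
  <polyline points="128.551,118.842 58.984,38.671 45.457,187.634 27.613,59.224 139.026,35.620" fill="none" stroke="#008000"/>
  <polygon points="76.422,122.415 126.004,122.415 126.004,200.704 76.422,200.704" fill="none" stroke="#008000"/>
</svg>

Each laser-on run becomes one SVG element. Flip Y back into SVG space with y_svg = 230.092 − y_machine. Every run uses S640, so all elements get stroke `#008000` (score).

Run 1: The run is open, so emit a `<polyline>` with points (Y-flipped): 68.415,114.899 57.073,165.500 49.868,32.272.

Run 2: The run is open, so emit a `<polyline>` with points (Y-flipped): 128.551,118.842 58.984,38.671 45.457,187.634 27.613,59.224 139.026,35.620.

Run 3: The run returns to its start, so emit a `<polygon>` with points (Y-flipped): 76.422,122.415 126.004,122.415 126.004,200.704 76.422,200.704.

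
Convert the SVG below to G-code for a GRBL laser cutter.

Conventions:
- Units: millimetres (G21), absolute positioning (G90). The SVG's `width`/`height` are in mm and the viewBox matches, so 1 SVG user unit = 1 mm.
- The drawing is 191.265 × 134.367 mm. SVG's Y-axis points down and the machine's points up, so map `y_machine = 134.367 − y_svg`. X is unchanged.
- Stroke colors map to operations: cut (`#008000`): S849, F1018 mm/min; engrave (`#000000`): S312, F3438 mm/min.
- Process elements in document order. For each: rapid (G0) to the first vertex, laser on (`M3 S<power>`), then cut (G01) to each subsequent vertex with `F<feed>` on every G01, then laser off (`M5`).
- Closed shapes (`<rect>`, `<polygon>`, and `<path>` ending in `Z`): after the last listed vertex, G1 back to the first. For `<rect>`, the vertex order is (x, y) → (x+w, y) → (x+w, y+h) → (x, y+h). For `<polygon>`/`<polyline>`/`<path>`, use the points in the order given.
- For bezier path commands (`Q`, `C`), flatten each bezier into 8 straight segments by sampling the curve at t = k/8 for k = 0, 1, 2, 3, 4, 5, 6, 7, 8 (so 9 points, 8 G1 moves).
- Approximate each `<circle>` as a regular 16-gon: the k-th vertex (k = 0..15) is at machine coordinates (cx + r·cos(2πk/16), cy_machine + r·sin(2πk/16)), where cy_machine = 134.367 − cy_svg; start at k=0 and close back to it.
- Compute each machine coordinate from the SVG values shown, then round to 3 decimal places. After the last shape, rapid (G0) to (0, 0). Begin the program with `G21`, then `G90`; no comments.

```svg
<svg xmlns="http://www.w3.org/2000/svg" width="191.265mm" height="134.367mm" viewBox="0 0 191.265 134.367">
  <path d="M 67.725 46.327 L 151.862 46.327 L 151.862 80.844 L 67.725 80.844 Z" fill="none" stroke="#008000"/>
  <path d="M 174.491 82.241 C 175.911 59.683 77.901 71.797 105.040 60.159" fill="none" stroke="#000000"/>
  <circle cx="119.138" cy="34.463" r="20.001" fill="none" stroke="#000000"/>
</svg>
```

G21
G90
G0 X67.725 Y88.040
M3 S849
G01 X151.862 Y88.040 F1018
G01 X151.862 Y53.523 F1018
G01 X67.725 Y53.523 F1018
G01 X67.725 Y88.040 F1018
M5
G0 X174.491 Y52.126
M3 S312
G01 X170.801 Y59.074 F3438
G01 X160.422 Y63.456 F3438
G01 X145.985 Y65.957 F3438
G01 X130.121 Y67.262 F3438
G01 X115.463 Y68.055 F3438
G01 X104.642 Y69.020 F3438
G01 X100.291 Y70.843 F3438
G01 X105.040 Y74.208 F3438
M5
G0 X139.139 Y99.904
M3 S312
G01 X137.617 Y107.558 F3438
G01 X133.281 Y114.047 F3438
G01 X126.792 Y118.383 F3438
G01 X119.138 Y119.905 F3438
G01 X111.484 Y118.383 F3438
G01 X104.995 Y114.047 F3438
G01 X100.659 Y107.558 F3438
G01 X99.137 Y99.904 F3438
G01 X100.659 Y92.250 F3438
G01 X104.995 Y85.761 F3438
G01 X111.484 Y81.425 F3438
G01 X119.138 Y79.903 F3438
G01 X126.792 Y81.425 F3438
G01 X133.281 Y85.761 F3438
G01 X137.617 Y92.250 F3438
G01 X139.139 Y99.904 F3438
M5
G0 X0.000 Y0.000

Since the viewBox matches the mm dimensions, user units are millimetres directly. The only transform is the Y-flip y_m = 134.367 − y_svg.

Shape 1 is a rectangle drawn with `<path>`. Its stroke #008000 means cut at S849, F1018. After flipping Y the toolpath is (67.725,88.040) → (151.862,88.040) → (151.862,53.523) → (67.725,53.523) → (67.725,88.040), returning to the start.

Shape 2 is a cubic bezier drawn with `<path>`. Its stroke #000000 means engrave at S312, F3438. After flipping Y the toolpath is (174.491,52.126) → (170.801,59.074) → (160.422,63.456) → (145.985,65.957) → (130.121,67.262) → (115.463,68.055) → (104.642,69.020) → (100.291,70.843) → (105.040,74.208).

Shape 3 is a circle drawn with `<circle>`. Its stroke #000000 means engrave at S312, F3438. After flipping Y the toolpath is (139.139,99.904) → (137.617,107.558) → (133.281,114.047) → (126.792,118.383) → (119.138,119.905) → (111.484,118.383) → (104.995,114.047) → (100.659,107.558) → (99.137,99.904) → (100.659,92.250) → (104.995,85.761) → (111.484,81.425) → (119.138,79.903) → (126.792,81.425) → (133.281,85.761) → (137.617,92.250) → (139.139,99.904), returning to the start.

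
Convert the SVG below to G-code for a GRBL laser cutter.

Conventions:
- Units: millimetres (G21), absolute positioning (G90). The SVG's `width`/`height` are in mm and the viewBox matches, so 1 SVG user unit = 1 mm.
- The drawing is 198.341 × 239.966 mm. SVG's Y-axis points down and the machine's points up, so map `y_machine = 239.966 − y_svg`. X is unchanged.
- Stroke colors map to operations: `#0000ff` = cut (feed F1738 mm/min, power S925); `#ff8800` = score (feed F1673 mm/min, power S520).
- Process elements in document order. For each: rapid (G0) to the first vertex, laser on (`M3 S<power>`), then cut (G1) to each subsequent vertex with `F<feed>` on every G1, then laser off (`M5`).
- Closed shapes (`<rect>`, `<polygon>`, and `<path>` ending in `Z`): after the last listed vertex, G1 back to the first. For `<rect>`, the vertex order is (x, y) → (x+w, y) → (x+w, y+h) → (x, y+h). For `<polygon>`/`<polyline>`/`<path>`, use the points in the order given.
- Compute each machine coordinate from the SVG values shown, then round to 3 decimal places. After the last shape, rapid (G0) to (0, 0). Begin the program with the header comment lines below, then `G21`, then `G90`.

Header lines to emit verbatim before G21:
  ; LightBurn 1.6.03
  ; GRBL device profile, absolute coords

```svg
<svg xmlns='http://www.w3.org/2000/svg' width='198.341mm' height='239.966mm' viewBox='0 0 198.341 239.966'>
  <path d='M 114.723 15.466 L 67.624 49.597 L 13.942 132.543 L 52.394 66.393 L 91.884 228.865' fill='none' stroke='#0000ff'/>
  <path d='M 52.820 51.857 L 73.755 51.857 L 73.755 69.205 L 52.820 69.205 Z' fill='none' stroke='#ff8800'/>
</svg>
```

; LightBurn 1.6.03
; GRBL device profile, absolute coords
G21
G90
G0 X114.723 Y224.500
M3 S925
G1 X67.624 Y190.369 F1738
G1 X13.942 Y107.423 F1738
G1 X52.394 Y173.573 F1738
G1 X91.884 Y11.101 F1738
M5
G0 X52.820 Y188.109
M3 S520
G1 X73.755 Y188.109 F1673
G1 X73.755 Y170.761 F1673
G1 X52.820 Y170.761 F1673
G1 X52.820 Y188.109 F1673
M5
G0 X0.000 Y0.000

1 u = 1 mm; y_m = 239.966 − y.

[1] `<path>` open polyline, #0000ff→cut S925 F1738: (114.723,224.500) → (67.624,190.369) → (13.942,107.423) → (52.394,173.573) → (91.884,11.101)

[2] `<path>` rectangle, #ff8800→score S520 F1673: (52.820,188.109) → (73.755,188.109) → (73.755,170.761) → (52.820,170.761) → (52.820,188.109) (closed)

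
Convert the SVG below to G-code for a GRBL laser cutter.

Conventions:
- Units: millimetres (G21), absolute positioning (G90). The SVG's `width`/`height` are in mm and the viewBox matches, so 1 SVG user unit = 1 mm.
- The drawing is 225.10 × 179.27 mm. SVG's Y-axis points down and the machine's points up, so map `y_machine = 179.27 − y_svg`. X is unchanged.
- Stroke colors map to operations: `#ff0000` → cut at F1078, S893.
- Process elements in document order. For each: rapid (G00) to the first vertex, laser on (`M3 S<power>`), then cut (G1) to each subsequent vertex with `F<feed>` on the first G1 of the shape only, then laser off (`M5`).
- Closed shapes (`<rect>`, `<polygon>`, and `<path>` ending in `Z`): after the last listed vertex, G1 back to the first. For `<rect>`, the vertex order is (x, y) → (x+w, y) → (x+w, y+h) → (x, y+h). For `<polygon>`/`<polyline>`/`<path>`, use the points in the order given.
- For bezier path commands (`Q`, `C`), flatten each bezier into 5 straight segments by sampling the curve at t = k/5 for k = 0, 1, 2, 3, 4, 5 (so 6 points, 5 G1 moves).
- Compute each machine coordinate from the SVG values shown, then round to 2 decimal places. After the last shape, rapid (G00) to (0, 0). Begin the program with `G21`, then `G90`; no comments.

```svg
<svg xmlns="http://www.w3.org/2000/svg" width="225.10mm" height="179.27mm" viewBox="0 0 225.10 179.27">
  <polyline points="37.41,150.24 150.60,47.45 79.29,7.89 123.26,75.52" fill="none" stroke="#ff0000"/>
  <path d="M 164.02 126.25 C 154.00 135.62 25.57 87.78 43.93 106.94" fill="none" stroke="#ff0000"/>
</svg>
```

G21
G90
G00 X37.41 Y29.03
M3 S893
G1 X150.60 Y131.82 F1078
G1 X79.29 Y171.38
G1 X123.26 Y103.75
M5
G00 X164.02 Y53.02
M3 S893
G1 X145.92 Y53.27 F1078
G1 X112.13 Y61.29
G1 X75.38 Y71.11
G1 X48.41 Y76.78
G1 X43.93 Y72.33
M5
G00 X0.00 Y0.00

Since the viewBox matches the mm dimensions, user units are millimetres directly. The only transform is the Y-flip y_m = 179.27 − y_svg.

Shape 1 is a open polyline drawn with `<polyline>`. Its stroke #ff0000 means cut at S893, F1078. After flipping Y the toolpath is (37.41,29.03) → (150.60,131.82) → (79.29,171.38) → (123.26,103.75).

Shape 2 is a cubic bezier drawn with `<path>`. Its stroke #ff0000 means cut at S893, F1078. After flipping Y the toolpath is (164.02,53.02) → (145.92,53.27) → (112.13,61.29) → (75.38,71.11) → (48.41,76.78) → (43.93,72.33).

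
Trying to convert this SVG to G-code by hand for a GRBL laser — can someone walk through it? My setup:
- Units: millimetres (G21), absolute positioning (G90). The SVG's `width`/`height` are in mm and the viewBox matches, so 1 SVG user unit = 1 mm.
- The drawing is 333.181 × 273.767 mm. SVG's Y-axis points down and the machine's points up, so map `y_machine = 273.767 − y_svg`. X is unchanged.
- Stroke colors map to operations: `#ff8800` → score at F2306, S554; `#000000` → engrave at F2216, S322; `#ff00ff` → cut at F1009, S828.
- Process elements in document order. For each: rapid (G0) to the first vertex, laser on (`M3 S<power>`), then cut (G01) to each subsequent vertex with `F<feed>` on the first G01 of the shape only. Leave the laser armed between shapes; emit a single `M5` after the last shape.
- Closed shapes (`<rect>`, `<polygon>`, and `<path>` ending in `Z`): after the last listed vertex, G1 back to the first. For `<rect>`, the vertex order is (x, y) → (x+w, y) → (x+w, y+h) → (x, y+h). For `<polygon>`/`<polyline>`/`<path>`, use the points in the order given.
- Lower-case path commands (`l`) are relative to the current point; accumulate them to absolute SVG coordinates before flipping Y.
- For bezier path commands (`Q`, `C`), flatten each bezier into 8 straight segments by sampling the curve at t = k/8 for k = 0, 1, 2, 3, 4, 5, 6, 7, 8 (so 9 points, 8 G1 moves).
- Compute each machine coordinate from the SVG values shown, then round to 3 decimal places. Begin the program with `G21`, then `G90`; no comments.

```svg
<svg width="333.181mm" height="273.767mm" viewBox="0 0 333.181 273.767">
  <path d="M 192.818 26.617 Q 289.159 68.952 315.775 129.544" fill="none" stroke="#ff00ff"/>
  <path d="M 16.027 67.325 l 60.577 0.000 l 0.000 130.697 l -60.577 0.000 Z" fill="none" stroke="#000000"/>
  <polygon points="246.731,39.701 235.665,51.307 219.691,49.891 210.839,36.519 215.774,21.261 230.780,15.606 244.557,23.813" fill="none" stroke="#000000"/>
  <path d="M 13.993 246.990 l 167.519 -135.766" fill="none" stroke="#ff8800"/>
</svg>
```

1 u = 1 mm; y_m = 273.767 − y.

[1] `<path>` quadratic bezier, #ff00ff→cut S828 F1009: (192.818,247.150) → (215.814,236.281) → (236.631,224.841) → (255.269,212.831) → (271.728,200.251) → (286.008,187.100) → (298.109,173.378) → (308.032,159.086) → (315.775,144.223)

[2] `<path>` rectangle, #000000→engrave S322 F2216: (16.027,206.442) → (76.604,206.442) → (76.604,75.745) → (16.027,75.745) → (16.027,206.442) (closed)

[3] `<polygon>` regular polygon, #000000→engrave S322 F2216: (246.731,234.066) → (235.665,222.460) → (219.691,223.876) → (210.839,237.248) → (215.774,252.506) → (230.780,258.161) → (244.557,249.954) → (246.731,234.066) (closed)

[4] `<path>` line segment, #ff8800→score S554 F2306: (13.993,26.777) → (181.512,162.543)

G21
G90
G0 X192.818 Y247.150
M3 S828
G01 X215.814 Y236.281 F1009
G01 X236.631 Y224.841
G01 X255.269 Y212.831
G01 X271.728 Y200.251
G01 X286.008 Y187.100
G01 X298.109 Y173.378
G01 X308.032 Y159.086
G01 X315.775 Y144.223
G0 X16.027 Y206.442
M3 S322
G01 X76.604 Y206.442 F2216
G01 X76.604 Y75.745
G01 X16.027 Y75.745
G01 X16.027 Y206.442
G0 X246.731 Y234.066
M3 S322
G01 X235.665 Y222.460 F2216
G01 X219.691 Y223.876
G01 X210.839 Y237.248
G01 X215.774 Y252.506
G01 X230.780 Y258.161
G01 X244.557 Y249.954
G01 X246.731 Y234.066
G0 X13.993 Y26.777
M3 S554
G01 X181.512 Y162.543 F2306
M5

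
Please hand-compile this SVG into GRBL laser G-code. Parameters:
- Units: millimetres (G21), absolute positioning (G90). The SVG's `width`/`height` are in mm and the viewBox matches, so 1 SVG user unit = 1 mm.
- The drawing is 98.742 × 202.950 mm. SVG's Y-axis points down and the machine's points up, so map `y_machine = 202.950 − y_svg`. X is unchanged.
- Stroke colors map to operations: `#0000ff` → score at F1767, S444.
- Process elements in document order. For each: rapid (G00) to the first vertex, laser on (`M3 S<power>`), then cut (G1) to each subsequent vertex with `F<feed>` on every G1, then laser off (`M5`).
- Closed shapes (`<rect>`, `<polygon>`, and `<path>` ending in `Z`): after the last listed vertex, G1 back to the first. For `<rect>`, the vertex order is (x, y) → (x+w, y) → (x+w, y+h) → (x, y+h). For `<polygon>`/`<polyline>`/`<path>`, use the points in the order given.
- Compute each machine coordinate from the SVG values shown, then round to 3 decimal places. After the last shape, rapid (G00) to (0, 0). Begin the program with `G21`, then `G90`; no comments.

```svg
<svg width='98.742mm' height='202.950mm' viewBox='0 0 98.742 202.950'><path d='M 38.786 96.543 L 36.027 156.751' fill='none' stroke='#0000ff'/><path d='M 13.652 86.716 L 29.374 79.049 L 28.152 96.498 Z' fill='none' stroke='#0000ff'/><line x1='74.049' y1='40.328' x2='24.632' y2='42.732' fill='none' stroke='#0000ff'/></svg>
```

1 u = 1 mm; y_m = 202.950 − y.

[1] `<path>` line segment, #0000ff→score S444 F1767: (38.786,106.407) → (36.027,46.199)

[2] `<path>` regular polygon, #0000ff→score S444 F1767: (13.652,116.234) → (29.374,123.901) → (28.152,106.452) → (13.652,116.234) (closed)

[3] `<line>` line segment, #0000ff→score S444 F1767: (74.049,162.622) → (24.632,160.218)

G21
G90
G00 X38.786 Y106.407
M3 S444
G1 X36.027 Y46.199 F1767
M5
G00 X13.652 Y116.234
M3 S444
G1 X29.374 Y123.901 F1767
G1 X28.152 Y106.452 F1767
G1 X13.652 Y116.234 F1767
M5
G00 X74.049 Y162.622
M3 S444
G1 X24.632 Y160.218 F1767
M5
G00 X0.000 Y0.000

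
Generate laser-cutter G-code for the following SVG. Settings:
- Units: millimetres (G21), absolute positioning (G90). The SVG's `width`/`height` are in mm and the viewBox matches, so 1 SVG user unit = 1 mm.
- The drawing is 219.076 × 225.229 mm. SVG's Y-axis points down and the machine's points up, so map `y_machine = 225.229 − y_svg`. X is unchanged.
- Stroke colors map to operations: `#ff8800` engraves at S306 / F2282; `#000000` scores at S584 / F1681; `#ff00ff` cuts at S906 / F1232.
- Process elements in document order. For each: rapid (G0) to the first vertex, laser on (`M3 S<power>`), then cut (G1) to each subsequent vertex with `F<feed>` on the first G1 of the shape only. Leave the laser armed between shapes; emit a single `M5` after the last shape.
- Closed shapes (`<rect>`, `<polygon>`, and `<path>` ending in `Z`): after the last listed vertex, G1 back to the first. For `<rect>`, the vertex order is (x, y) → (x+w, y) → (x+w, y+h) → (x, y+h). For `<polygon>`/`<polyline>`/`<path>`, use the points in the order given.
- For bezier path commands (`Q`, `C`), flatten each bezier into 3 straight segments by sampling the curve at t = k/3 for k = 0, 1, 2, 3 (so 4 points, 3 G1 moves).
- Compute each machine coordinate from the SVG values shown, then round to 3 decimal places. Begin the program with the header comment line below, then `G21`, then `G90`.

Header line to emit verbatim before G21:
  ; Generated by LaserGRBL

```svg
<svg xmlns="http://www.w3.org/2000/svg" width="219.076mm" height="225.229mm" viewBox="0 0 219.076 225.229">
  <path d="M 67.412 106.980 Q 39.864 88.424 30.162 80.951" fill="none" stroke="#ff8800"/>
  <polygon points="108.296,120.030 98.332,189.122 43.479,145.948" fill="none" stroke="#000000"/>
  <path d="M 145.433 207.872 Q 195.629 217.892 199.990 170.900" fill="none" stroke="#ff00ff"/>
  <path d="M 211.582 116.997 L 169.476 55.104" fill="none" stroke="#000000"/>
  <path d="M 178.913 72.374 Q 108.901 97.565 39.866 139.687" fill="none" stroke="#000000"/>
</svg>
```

; Generated by LaserGRBL
G21
G90
G0 X67.412 Y118.249
M3 S306
G1 X51.030 Y129.388 F2282
G1 X38.613 Y138.065
G1 X30.162 Y144.278
G0 X108.296 Y105.199
M3 S584
G1 X98.332 Y36.107 F1681
G1 X43.479 Y79.281
G1 X108.296 Y105.199
G0 X145.433 Y17.357
M3 S906
G1 X173.804 Y17.012 F1232
G1 X191.990 Y29.336
G1 X199.990 Y54.329
G0 X211.582 Y108.232
M3 S584
G1 X169.476 Y170.125 F1681
G0 X178.913 Y152.855
M3 S584
G1 X132.347 Y134.180 F1681
G1 X85.998 Y111.742
G1 X39.866 Y85.542
M5

1 u = 1 mm; y_m = 225.229 − y.

[1] `<path>` quadratic bezier, #ff8800→engrave S306 F2282: (67.412,118.249) → (51.030,129.388) → (38.613,138.065) → (30.162,144.278)

[2] `<polygon>` regular polygon, #000000→score S584 F1681: (108.296,105.199) → (98.332,36.107) → (43.479,79.281) → (108.296,105.199) (closed)

[3] `<path>` quadratic bezier, #ff00ff→cut S906 F1232: (145.433,17.357) → (173.804,17.012) → (191.990,29.336) → (199.990,54.329)

[4] `<path>` line segment, #000000→score S584 F1681: (211.582,108.232) → (169.476,170.125)

[5] `<path>` quadratic bezier, #000000→score S584 F1681: (178.913,152.855) → (132.347,134.180) → (85.998,111.742) → (39.866,85.542)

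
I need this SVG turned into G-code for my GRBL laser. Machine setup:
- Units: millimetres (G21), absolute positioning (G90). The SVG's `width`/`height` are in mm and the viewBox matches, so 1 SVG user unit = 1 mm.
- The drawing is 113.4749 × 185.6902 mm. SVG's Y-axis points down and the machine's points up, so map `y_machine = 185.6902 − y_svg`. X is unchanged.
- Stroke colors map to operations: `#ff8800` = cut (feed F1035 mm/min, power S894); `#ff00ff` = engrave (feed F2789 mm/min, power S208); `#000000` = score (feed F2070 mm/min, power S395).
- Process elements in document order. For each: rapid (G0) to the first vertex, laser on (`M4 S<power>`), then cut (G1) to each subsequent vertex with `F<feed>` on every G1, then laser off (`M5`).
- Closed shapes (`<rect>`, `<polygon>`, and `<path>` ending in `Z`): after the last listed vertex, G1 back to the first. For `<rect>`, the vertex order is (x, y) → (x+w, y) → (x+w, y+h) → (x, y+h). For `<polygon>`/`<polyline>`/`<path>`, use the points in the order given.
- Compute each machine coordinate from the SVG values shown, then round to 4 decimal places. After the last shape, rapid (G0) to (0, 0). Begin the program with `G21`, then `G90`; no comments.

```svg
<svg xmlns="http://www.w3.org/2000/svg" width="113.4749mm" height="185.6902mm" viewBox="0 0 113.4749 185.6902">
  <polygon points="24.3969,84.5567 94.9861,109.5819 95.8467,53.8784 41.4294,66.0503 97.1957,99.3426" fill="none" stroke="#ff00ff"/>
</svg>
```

G21
G90
G0 X24.3969 Y101.1335
M4 S208
G1 X94.9861 Y76.1083 F2789
G1 X95.8467 Y131.8118 F2789
G1 X41.4294 Y119.6399 F2789
G1 X97.1957 Y86.3476 F2789
G1 X24.3969 Y101.1335 F2789
M5
G0 X0.0000 Y0.0000

1 u = 1 mm; y_m = 185.6902 − y.

[1] `<polygon>` closed polygon, #ff00ff→engrave S208 F2789: (24.3969,101.1335) → (94.9861,76.1083) → (95.8467,131.8118) → (41.4294,119.6399) → (97.1957,86.3476) → (24.3969,101.1335) (closed)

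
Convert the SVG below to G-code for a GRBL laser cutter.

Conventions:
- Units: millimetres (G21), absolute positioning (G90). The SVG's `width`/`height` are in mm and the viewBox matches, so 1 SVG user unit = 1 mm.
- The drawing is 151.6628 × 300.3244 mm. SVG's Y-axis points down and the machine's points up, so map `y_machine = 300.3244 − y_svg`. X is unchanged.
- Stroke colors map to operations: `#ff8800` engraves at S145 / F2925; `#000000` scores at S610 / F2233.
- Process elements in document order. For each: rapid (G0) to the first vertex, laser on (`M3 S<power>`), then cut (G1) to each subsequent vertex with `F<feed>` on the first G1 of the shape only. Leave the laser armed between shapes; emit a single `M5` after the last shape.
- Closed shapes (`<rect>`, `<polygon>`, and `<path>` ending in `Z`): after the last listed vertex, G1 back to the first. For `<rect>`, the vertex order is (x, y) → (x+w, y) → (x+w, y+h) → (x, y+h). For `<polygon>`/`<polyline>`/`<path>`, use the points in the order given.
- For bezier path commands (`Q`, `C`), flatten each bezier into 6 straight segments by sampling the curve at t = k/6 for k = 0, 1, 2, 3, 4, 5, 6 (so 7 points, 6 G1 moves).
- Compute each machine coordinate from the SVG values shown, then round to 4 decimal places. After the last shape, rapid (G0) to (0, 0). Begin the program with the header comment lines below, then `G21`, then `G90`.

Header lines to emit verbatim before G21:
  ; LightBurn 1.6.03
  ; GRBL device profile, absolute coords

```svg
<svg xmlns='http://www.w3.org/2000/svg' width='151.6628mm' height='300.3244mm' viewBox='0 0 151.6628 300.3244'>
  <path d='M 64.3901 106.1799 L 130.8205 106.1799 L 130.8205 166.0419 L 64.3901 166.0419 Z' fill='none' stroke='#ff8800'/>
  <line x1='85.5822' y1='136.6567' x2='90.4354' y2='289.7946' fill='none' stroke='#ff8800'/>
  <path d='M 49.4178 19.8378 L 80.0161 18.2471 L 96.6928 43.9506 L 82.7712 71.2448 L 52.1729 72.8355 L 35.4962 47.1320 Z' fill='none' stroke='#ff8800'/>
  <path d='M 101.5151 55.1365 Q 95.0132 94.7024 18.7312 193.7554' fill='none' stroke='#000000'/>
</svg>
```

; LightBurn 1.6.03
; GRBL device profile, absolute coords
G21
G90
G0 X64.3901 Y194.1445
M3 S145
G1 X130.8205 Y194.1445 F2925
G1 X130.8205 Y134.2825
G1 X64.3901 Y134.2825
G1 X64.3901 Y194.1445
G0 X85.5822 Y163.6677
M3 S145
G1 X90.4354 Y10.5298 F2925
G0 X49.4178 Y280.4866
M3 S145
G1 X80.0161 Y282.0773 F2925
G1 X96.6928 Y256.3738
G1 X82.7712 Y229.0796
G1 X52.1729 Y227.4889
G1 X35.4962 Y253.1924
G1 X49.4178 Y280.4866
G0 X101.5151 Y245.1879
M3 S610
G1 X97.4095 Y230.3468 F2233
G1 X89.4272 Y212.2010
G1 X77.5682 Y190.7502
G1 X61.8325 Y165.9947
G1 X42.2202 Y137.9342
G1 X18.7312 Y106.5690
M5
G0 X0.0000 Y0.0000

Since the viewBox matches the mm dimensions, user units are millimetres directly. The only transform is the Y-flip y_m = 300.3244 − y_svg.

Shape 1 is a rectangle drawn with `<path>`. Its stroke #ff8800 means engrave at S145, F2925. After flipping Y the toolpath is (64.3901,194.1445) → (130.8205,194.1445) → (130.8205,134.2825) → (64.3901,134.2825) → (64.3901,194.1445), returning to the start.

Shape 2 is a line segment drawn with `<line>`. Its stroke #ff8800 means engrave at S145, F2925. After flipping Y the toolpath is (85.5822,163.6677) → (90.4354,10.5298).

Shape 3 is a regular polygon drawn with `<path>`. Its stroke #ff8800 means engrave at S145, F2925. After flipping Y the toolpath is (49.4178,280.4866) → (80.0161,282.0773) → (96.6928,256.3738) → (82.7712,229.0796) → (52.1729,227.4889) → (35.4962,253.1924) → (49.4178,280.4866), returning to the start.

Shape 4 is a quadratic bezier drawn with `<path>`. Its stroke #000000 means score at S610, F2233. After flipping Y the toolpath is (101.5151,245.1879) → (97.4095,230.3468) → (89.4272,212.2010) → (77.5682,190.7502) → (61.8325,165.9947) → (42.2202,137.9342) → (18.7312,106.5690).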